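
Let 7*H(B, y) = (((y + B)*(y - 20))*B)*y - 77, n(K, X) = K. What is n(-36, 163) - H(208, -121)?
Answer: -308736031/7 ≈ -4.4105e+7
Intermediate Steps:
H(B, y) = -11 + B*y*(-20 + y)*(B + y)/7 (H(B, y) = ((((y + B)*(y - 20))*B)*y - 77)/7 = ((((B + y)*(-20 + y))*B)*y - 77)/7 = ((((-20 + y)*(B + y))*B)*y - 77)/7 = ((B*(-20 + y)*(B + y))*y - 77)/7 = (B*y*(-20 + y)*(B + y) - 77)/7 = (-77 + B*y*(-20 + y)*(B + y))/7 = -11 + B*y*(-20 + y)*(B + y)/7)
n(-36, 163) - H(208, -121) = -36 - (-11 - 20/7*208*(-121)² - 20/7*(-121)*208² + (⅐)*208*(-121)³ + (⅐)*208²*(-121)²) = -36 - (-11 - 20/7*208*14641 - 20/7*(-121)*43264 + (⅐)*208*(-1771561) + (⅐)*43264*14641) = -36 - (-11 - 60906560/7 + 104698880/7 - 368484688/7 + 633428224/7) = -36 - 1*308735779/7 = -36 - 308735779/7 = -308736031/7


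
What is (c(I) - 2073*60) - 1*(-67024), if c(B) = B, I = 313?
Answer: -57043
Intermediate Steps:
(c(I) - 2073*60) - 1*(-67024) = (313 - 2073*60) - 1*(-67024) = (313 - 1*124380) + 67024 = (313 - 124380) + 67024 = -124067 + 67024 = -57043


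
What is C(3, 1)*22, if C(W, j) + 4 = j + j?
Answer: -44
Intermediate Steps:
C(W, j) = -4 + 2*j (C(W, j) = -4 + (j + j) = -4 + 2*j)
C(3, 1)*22 = (-4 + 2*1)*22 = (-4 + 2)*22 = -2*22 = -44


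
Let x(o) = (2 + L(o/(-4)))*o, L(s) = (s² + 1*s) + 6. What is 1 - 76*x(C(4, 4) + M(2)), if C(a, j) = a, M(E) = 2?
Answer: -3989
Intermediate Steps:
L(s) = 6 + s + s² (L(s) = (s² + s) + 6 = (s + s²) + 6 = 6 + s + s²)
x(o) = o*(8 - o/4 + o²/16) (x(o) = (2 + (6 + o/(-4) + (o/(-4))²))*o = (2 + (6 + o*(-¼) + (o*(-¼))²))*o = (2 + (6 - o/4 + (-o/4)²))*o = (2 + (6 - o/4 + o²/16))*o = (8 - o/4 + o²/16)*o = o*(8 - o/4 + o²/16))
1 - 76*x(C(4, 4) + M(2)) = 1 - 19*(4 + 2)*(128 + (4 + 2)² - 4*(4 + 2))/4 = 1 - 19*6*(128 + 6² - 4*6)/4 = 1 - 19*6*(128 + 36 - 24)/4 = 1 - 19*6*140/4 = 1 - 76*105/2 = 1 - 3990 = -3989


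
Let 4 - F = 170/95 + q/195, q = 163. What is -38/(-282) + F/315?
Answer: 7630846/54852525 ≈ 0.13912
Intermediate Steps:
F = 5093/3705 (F = 4 - (170/95 + 163/195) = 4 - (170*(1/95) + 163*(1/195)) = 4 - (34/19 + 163/195) = 4 - 1*9727/3705 = 4 - 9727/3705 = 5093/3705 ≈ 1.3746)
-38/(-282) + F/315 = -38/(-282) + (5093/3705)/315 = -38*(-1/282) + (5093/3705)*(1/315) = 19/141 + 5093/1167075 = 7630846/54852525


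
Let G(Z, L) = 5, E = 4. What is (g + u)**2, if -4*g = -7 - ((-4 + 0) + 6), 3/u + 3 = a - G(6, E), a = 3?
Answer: 1089/400 ≈ 2.7225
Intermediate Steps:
u = -3/5 (u = 3/(-3 + (3 - 1*5)) = 3/(-3 + (3 - 5)) = 3/(-3 - 2) = 3/(-5) = 3*(-1/5) = -3/5 ≈ -0.60000)
g = 9/4 (g = -(-7 - ((-4 + 0) + 6))/4 = -(-7 - (-4 + 6))/4 = -(-7 - 1*2)/4 = -(-7 - 2)/4 = -1/4*(-9) = 9/4 ≈ 2.2500)
(g + u)**2 = (9/4 - 3/5)**2 = (33/20)**2 = 1089/400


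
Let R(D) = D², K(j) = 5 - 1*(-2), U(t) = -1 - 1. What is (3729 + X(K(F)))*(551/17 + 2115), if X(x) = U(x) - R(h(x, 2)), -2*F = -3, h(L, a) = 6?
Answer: 134743646/17 ≈ 7.9261e+6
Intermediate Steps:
F = 3/2 (F = -½*(-3) = 3/2 ≈ 1.5000)
U(t) = -2
K(j) = 7 (K(j) = 5 + 2 = 7)
X(x) = -38 (X(x) = -2 - 1*6² = -2 - 1*36 = -2 - 36 = -38)
(3729 + X(K(F)))*(551/17 + 2115) = (3729 - 38)*(551/17 + 2115) = 3691*(551*(1/17) + 2115) = 3691*(551/17 + 2115) = 3691*(36506/17) = 134743646/17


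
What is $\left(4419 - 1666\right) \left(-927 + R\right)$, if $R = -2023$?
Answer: $-8121350$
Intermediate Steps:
$\left(4419 - 1666\right) \left(-927 + R\right) = \left(4419 - 1666\right) \left(-927 - 2023\right) = 2753 \left(-2950\right) = -8121350$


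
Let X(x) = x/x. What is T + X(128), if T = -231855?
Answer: -231854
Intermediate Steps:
X(x) = 1
T + X(128) = -231855 + 1 = -231854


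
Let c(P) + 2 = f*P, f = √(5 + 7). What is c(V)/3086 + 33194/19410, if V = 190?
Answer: 25599466/14974815 + 190*√3/1543 ≈ 1.9228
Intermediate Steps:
f = 2*√3 (f = √12 = 2*√3 ≈ 3.4641)
c(P) = -2 + 2*P*√3 (c(P) = -2 + (2*√3)*P = -2 + 2*P*√3)
c(V)/3086 + 33194/19410 = (-2 + 2*190*√3)/3086 + 33194/19410 = (-2 + 380*√3)*(1/3086) + 33194*(1/19410) = (-1/1543 + 190*√3/1543) + 16597/9705 = 25599466/14974815 + 190*√3/1543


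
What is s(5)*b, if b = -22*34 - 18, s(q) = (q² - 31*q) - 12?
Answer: 108772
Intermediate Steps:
s(q) = -12 + q² - 31*q
b = -766 (b = -748 - 18 = -766)
s(5)*b = (-12 + 5² - 31*5)*(-766) = (-12 + 25 - 155)*(-766) = -142*(-766) = 108772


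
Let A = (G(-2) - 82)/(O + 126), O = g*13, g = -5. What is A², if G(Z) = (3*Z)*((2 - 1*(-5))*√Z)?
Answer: 3196/3721 + 6888*I*√2/3721 ≈ 0.85891 + 2.6179*I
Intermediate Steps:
G(Z) = 21*Z^(3/2) (G(Z) = (3*Z)*((2 + 5)*√Z) = (3*Z)*(7*√Z) = 21*Z^(3/2))
O = -65 (O = -5*13 = -65)
A = -82/61 - 42*I*√2/61 (A = (21*(-2)^(3/2) - 82)/(-65 + 126) = (21*(-2*I*√2) - 82)/61 = (-42*I*√2 - 82)*(1/61) = (-82 - 42*I*√2)*(1/61) = -82/61 - 42*I*√2/61 ≈ -1.3443 - 0.97372*I)
A² = (-82/61 - 42*I*√2/61)²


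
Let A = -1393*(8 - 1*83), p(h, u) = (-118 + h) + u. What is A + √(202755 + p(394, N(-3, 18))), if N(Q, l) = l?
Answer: 104475 + 3*√22561 ≈ 1.0493e+5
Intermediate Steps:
p(h, u) = -118 + h + u
A = 104475 (A = -1393*(8 - 83) = -1393*(-75) = 104475)
A + √(202755 + p(394, N(-3, 18))) = 104475 + √(202755 + (-118 + 394 + 18)) = 104475 + √(202755 + 294) = 104475 + √203049 = 104475 + 3*√22561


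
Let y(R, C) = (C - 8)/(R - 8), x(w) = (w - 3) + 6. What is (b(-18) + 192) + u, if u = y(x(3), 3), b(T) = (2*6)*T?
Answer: -43/2 ≈ -21.500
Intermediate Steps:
b(T) = 12*T
x(w) = 3 + w (x(w) = (-3 + w) + 6 = 3 + w)
y(R, C) = (-8 + C)/(-8 + R)
u = 5/2 (u = (-8 + 3)/(-8 + (3 + 3)) = -5/(-8 + 6) = -5/(-2) = -1/2*(-5) = 5/2 ≈ 2.5000)
(b(-18) + 192) + u = (12*(-18) + 192) + 5/2 = (-216 + 192) + 5/2 = -24 + 5/2 = -43/2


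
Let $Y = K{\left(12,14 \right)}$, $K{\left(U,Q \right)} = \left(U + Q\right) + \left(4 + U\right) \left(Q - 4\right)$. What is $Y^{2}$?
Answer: $34596$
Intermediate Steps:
$K{\left(U,Q \right)} = Q + U + \left(-4 + Q\right) \left(4 + U\right)$ ($K{\left(U,Q \right)} = \left(Q + U\right) + \left(4 + U\right) \left(-4 + Q\right) = \left(Q + U\right) + \left(-4 + Q\right) \left(4 + U\right) = Q + U + \left(-4 + Q\right) \left(4 + U\right)$)
$Y = 186$ ($Y = -16 - 36 + 5 \cdot 14 + 14 \cdot 12 = -16 - 36 + 70 + 168 = 186$)
$Y^{2} = 186^{2} = 34596$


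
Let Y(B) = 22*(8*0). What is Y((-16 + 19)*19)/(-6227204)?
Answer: 0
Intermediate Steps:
Y(B) = 0 (Y(B) = 22*0 = 0)
Y((-16 + 19)*19)/(-6227204) = 0/(-6227204) = 0*(-1/6227204) = 0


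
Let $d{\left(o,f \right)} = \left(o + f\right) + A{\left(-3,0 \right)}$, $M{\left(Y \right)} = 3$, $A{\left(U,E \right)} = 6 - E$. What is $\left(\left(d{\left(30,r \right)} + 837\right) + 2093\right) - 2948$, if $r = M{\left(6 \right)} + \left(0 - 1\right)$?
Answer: $20$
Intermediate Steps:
$r = 2$ ($r = 3 + \left(0 - 1\right) = 3 - 1 = 2$)
$d{\left(o,f \right)} = 6 + f + o$ ($d{\left(o,f \right)} = \left(o + f\right) + \left(6 - 0\right) = \left(f + o\right) + \left(6 + 0\right) = \left(f + o\right) + 6 = 6 + f + o$)
$\left(\left(d{\left(30,r \right)} + 837\right) + 2093\right) - 2948 = \left(\left(\left(6 + 2 + 30\right) + 837\right) + 2093\right) - 2948 = \left(\left(38 + 837\right) + 2093\right) - 2948 = \left(875 + 2093\right) - 2948 = 2968 - 2948 = 20$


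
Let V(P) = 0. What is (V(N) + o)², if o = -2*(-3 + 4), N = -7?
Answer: 4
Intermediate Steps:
o = -2 (o = -2*1 = -2)
(V(N) + o)² = (0 - 2)² = (-2)² = 4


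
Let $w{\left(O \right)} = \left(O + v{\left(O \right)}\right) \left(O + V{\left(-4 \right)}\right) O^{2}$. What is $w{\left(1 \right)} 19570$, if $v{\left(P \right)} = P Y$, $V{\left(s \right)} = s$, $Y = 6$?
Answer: $-410970$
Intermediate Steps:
$v{\left(P \right)} = 6 P$ ($v{\left(P \right)} = P 6 = 6 P$)
$w{\left(O \right)} = 7 O^{3} \left(-4 + O\right)$ ($w{\left(O \right)} = \left(O + 6 O\right) \left(O - 4\right) O^{2} = 7 O \left(-4 + O\right) O^{2} = 7 O^{3} \left(-4 + O\right)$)
$w{\left(1 \right)} 19570 = 7 \cdot 1^{3} \left(-4 + 1\right) 19570 = 7 \cdot 1 \left(-3\right) 19570 = \left(-21\right) 19570 = -410970$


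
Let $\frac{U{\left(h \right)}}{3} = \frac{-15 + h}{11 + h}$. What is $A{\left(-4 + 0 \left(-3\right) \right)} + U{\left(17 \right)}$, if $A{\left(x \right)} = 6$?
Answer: $\frac{87}{14} \approx 6.2143$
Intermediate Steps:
$U{\left(h \right)} = \frac{3 \left(-15 + h\right)}{11 + h}$ ($U{\left(h \right)} = 3 \frac{-15 + h}{11 + h} = \frac{3 \left(-15 + h\right)}{11 + h}$)
$A{\left(-4 + 0 \left(-3\right) \right)} + U{\left(17 \right)} = 6 + \frac{3 \left(-15 + 17\right)}{11 + 17} = 6 + 3 \cdot \frac{1}{28} \cdot 2 = 6 + \frac{3}{14} = \frac{87}{14}$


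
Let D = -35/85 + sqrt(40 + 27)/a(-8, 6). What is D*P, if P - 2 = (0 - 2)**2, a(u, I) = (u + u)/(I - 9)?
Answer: -42/17 + 9*sqrt(67)/8 ≈ 6.7379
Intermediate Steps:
a(u, I) = 2*u/(-9 + I) (a(u, I) = (2*u)/(-9 + I) = 2*u/(-9 + I))
D = -7/17 + 3*sqrt(67)/16 (D = -35/85 + sqrt(40 + 27)/((2*(-8)/(-9 + 6))) = -35*1/85 + sqrt(67)/((2*(-8)/(-3))) = -7/17 + sqrt(67)/((2*(-8)*(-1/3))) = -7/17 + sqrt(67)/(16/3) = -7/17 + sqrt(67)*(3/16) = -7/17 + 3*sqrt(67)/16 ≈ 1.1230)
P = 6 (P = 2 + (0 - 2)**2 = 2 + (-2)**2 = 2 + 4 = 6)
D*P = (-7/17 + 3*sqrt(67)/16)*6 = -42/17 + 9*sqrt(67)/8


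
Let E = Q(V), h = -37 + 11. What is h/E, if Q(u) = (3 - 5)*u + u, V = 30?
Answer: 13/15 ≈ 0.86667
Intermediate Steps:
h = -26
Q(u) = -u (Q(u) = -2*u + u = -u)
E = -30 (E = -1*30 = -30)
h/E = -26/(-30) = -26*(-1/30) = 13/15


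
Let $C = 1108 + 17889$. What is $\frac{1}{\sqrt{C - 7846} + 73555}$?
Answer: $\frac{73555}{5410326874} - \frac{3 \sqrt{1239}}{5410326874} \approx 1.3576 \cdot 10^{-5}$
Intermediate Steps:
$C = 18997$
$\frac{1}{\sqrt{C - 7846} + 73555} = \frac{1}{\sqrt{18997 - 7846} + 73555} = \frac{1}{\sqrt{11151} + 73555} = \frac{1}{3 \sqrt{1239} + 73555} = \frac{1}{73555 + 3 \sqrt{1239}}$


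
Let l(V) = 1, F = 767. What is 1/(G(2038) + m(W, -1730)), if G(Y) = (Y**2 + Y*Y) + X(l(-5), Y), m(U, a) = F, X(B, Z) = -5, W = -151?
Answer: 1/8307650 ≈ 1.2037e-7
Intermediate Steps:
m(U, a) = 767
G(Y) = -5 + 2*Y**2 (G(Y) = (Y**2 + Y*Y) - 5 = (Y**2 + Y**2) - 5 = 2*Y**2 - 5 = -5 + 2*Y**2)
1/(G(2038) + m(W, -1730)) = 1/((-5 + 2*2038**2) + 767) = 1/((-5 + 2*4153444) + 767) = 1/((-5 + 8306888) + 767) = 1/(8306883 + 767) = 1/8307650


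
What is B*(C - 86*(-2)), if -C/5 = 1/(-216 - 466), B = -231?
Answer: -2463489/62 ≈ -39734.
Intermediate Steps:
C = 5/682 (C = -5/(-216 - 466) = -5/(-682) = -5*(-1/682) = 5/682 ≈ 0.0073314)
B*(C - 86*(-2)) = -231*(5/682 - 86*(-2)) = -231*(5/682 + 172) = -231*117309/682 = -2463489/62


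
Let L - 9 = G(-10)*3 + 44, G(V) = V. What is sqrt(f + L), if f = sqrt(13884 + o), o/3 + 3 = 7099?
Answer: sqrt(23 + 6*sqrt(977)) ≈ 14.510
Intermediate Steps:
o = 21288 (o = -9 + 3*7099 = -9 + 21297 = 21288)
L = 23 (L = 9 + (-10*3 + 44) = 9 + (-30 + 44) = 9 + 14 = 23)
f = 6*sqrt(977) (f = sqrt(13884 + 21288) = sqrt(35172) = 6*sqrt(977) ≈ 187.54)
sqrt(f + L) = sqrt(6*sqrt(977) + 23) = sqrt(23 + 6*sqrt(977))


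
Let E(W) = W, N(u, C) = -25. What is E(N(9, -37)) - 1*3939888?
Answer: -3939913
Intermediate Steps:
E(N(9, -37)) - 1*3939888 = -25 - 1*3939888 = -25 - 3939888 = -3939913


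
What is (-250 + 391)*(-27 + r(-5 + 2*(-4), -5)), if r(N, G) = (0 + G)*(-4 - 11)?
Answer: 6768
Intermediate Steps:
r(N, G) = -15*G (r(N, G) = G*(-15) = -15*G)
(-250 + 391)*(-27 + r(-5 + 2*(-4), -5)) = (-250 + 391)*(-27 - 15*(-5)) = 141*(-27 + 75) = 141*48 = 6768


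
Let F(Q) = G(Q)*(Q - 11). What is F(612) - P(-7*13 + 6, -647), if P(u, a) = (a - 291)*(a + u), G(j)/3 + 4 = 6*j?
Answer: 5926788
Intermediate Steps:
G(j) = -12 + 18*j (G(j) = -12 + 3*(6*j) = -12 + 18*j)
P(u, a) = (-291 + a)*(a + u)
F(Q) = (-12 + 18*Q)*(-11 + Q) (F(Q) = (-12 + 18*Q)*(Q - 11) = (-12 + 18*Q)*(-11 + Q))
F(612) - P(-7*13 + 6, -647) = 6*(-11 + 612)*(-2 + 3*612) - ((-647)² - 291*(-647) - 291*(-7*13 + 6) - 647*(-7*13 + 6)) = 6*601*(-2 + 1836) - (418609 + 188277 - 291*(-91 + 6) - 647*(-91 + 6)) = 6*601*1834 - (418609 + 188277 - 291*(-85) - 647*(-85)) = 6613404 - (418609 + 188277 + 24735 + 54995) = 6613404 - 1*686616 = 6613404 - 686616 = 5926788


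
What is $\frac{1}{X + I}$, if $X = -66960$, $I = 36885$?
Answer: $- \frac{1}{30075} \approx -3.325 \cdot 10^{-5}$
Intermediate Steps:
$\frac{1}{X + I} = \frac{1}{-66960 + 36885} = \frac{1}{-30075} = - \frac{1}{30075}$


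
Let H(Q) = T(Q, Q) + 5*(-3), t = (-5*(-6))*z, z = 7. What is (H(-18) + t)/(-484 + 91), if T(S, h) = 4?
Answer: -199/393 ≈ -0.50636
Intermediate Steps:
t = 210 (t = -5*(-6)*7 = 30*7 = 210)
H(Q) = -11 (H(Q) = 4 + 5*(-3) = 4 - 15 = -11)
(H(-18) + t)/(-484 + 91) = (-11 + 210)/(-484 + 91) = 199/(-393) = 199*(-1/393) = -199/393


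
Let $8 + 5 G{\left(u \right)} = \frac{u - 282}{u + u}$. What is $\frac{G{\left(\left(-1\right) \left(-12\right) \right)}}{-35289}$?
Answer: $\frac{77}{705780} \approx 0.0001091$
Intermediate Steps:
$G{\left(u \right)} = - \frac{8}{5} + \frac{-282 + u}{10 u}$ ($G{\left(u \right)} = - \frac{8}{5} + \frac{\left(u - 282\right) \frac{1}{u + u}}{5} = - \frac{8}{5} + \frac{\left(-282 + u\right) \frac{1}{2 u}}{5} = - \frac{8}{5} + \frac{\frac{1}{2} \frac{1}{u} \left(-282 + u\right)}{5} = - \frac{8}{5} + \frac{-282 + u}{10 u}$)
$\frac{G{\left(\left(-1\right) \left(-12\right) \right)}}{-35289} = \frac{\frac{3}{10} \frac{1}{\left(-1\right) \left(-12\right)} \left(-94 - 5 \left(\left(-1\right) \left(-12\right)\right)\right)}{-35289} = \frac{3 \left(-94 - 60\right)}{10 \cdot 12} \left(- \frac{1}{35289}\right) = \frac{3}{10} \cdot \frac{1}{12} \left(-94 - 60\right) \left(- \frac{1}{35289}\right) = \frac{3}{10} \cdot \frac{1}{12} \left(-154\right) \left(- \frac{1}{35289}\right) = \left(- \frac{77}{20}\right) \left(- \frac{1}{35289}\right) = \frac{77}{705780}$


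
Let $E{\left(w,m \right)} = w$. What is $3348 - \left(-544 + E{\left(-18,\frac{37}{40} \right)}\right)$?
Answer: $3910$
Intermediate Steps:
$3348 - \left(-544 + E{\left(-18,\frac{37}{40} \right)}\right) = 3348 - \left(-544 - 18\right) = 3348 - -562 = 3348 + 562 = 3910$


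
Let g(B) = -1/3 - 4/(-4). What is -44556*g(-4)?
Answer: -29704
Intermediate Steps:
g(B) = ⅔ (g(B) = -1*⅓ - 4*(-¼) = -⅓ + 1 = ⅔)
-44556*g(-4) = -44556*⅔ = -29704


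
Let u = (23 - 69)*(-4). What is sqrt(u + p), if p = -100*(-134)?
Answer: 4*sqrt(849) ≈ 116.55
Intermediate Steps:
p = 13400
u = 184 (u = -46*(-4) = 184)
sqrt(u + p) = sqrt(184 + 13400) = sqrt(13584) = 4*sqrt(849)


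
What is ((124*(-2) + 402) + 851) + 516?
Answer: 1521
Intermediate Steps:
((124*(-2) + 402) + 851) + 516 = ((-248 + 402) + 851) + 516 = (154 + 851) + 516 = 1005 + 516 = 1521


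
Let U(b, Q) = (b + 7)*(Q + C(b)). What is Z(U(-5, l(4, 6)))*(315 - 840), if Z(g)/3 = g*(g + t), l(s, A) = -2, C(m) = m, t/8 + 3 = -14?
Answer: -3307500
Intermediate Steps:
t = -136 (t = -24 + 8*(-14) = -24 - 112 = -136)
U(b, Q) = (7 + b)*(Q + b) (U(b, Q) = (b + 7)*(Q + b) = (7 + b)*(Q + b))
Z(g) = 3*g*(-136 + g) (Z(g) = 3*(g*(g - 136)) = 3*(g*(-136 + g)) = 3*g*(-136 + g))
Z(U(-5, l(4, 6)))*(315 - 840) = (3*((-5)² + 7*(-2) + 7*(-5) - 2*(-5))*(-136 + ((-5)² + 7*(-2) + 7*(-5) - 2*(-5))))*(315 - 840) = (3*(25 - 14 - 35 + 10)*(-136 + (25 - 14 - 35 + 10)))*(-525) = (3*(-14)*(-136 - 14))*(-525) = (3*(-14)*(-150))*(-525) = 6300*(-525) = -3307500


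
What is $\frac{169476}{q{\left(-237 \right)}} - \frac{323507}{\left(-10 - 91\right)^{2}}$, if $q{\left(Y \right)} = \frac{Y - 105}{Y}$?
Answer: $\frac{22756711601}{193819} \approx 1.1741 \cdot 10^{5}$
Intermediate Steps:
$q{\left(Y \right)} = \frac{-105 + Y}{Y}$
$\frac{169476}{q{\left(-237 \right)}} - \frac{323507}{\left(-10 - 91\right)^{2}} = \frac{169476}{\frac{1}{-237} \left(-105 - 237\right)} - \frac{323507}{\left(-10 - 91\right)^{2}} = \frac{169476}{\left(- \frac{1}{237}\right) \left(-342\right)} - \frac{323507}{\left(-10 - 91\right)^{2}} = \frac{169476}{\frac{114}{79}} - \frac{323507}{\left(-101\right)^{2}} = 169476 \cdot \frac{79}{114} - \frac{323507}{10201} = \frac{2231434}{19} - \frac{323507}{10201} = \frac{22756711601}{193819}$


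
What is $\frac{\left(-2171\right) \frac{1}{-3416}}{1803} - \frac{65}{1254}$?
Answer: $- \frac{66269281}{1287241032} \approx -0.051482$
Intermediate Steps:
$\frac{\left(-2171\right) \frac{1}{-3416}}{1803} - \frac{65}{1254} = \left(-2171\right) \left(- \frac{1}{3416}\right) \frac{1}{1803} - \frac{65}{1254} = \frac{2171}{3416} \cdot \frac{1}{1803} - \frac{65}{1254} = \frac{2171}{6159048} - \frac{65}{1254} = - \frac{66269281}{1287241032}$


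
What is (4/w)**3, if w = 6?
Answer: 8/27 ≈ 0.29630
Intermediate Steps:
(4/w)**3 = (4/6)**3 = (4*(1/6))**3 = (2/3)**3 = 8/27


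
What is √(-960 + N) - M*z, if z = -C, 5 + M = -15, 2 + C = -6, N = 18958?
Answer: 160 + √17998 ≈ 294.16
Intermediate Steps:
C = -8 (C = -2 - 6 = -8)
M = -20 (M = -5 - 15 = -20)
z = 8 (z = -1*(-8) = 8)
√(-960 + N) - M*z = √(-960 + 18958) - (-20)*8 = √17998 - 1*(-160) = √17998 + 160 = 160 + √17998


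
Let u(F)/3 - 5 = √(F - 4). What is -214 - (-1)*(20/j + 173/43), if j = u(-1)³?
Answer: (-1706481*√5 + 1218829*I)/(1161*(-5*I + 7*√5)) ≈ -209.98 - 0.0042942*I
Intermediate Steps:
u(F) = 15 + 3*√(-4 + F) (u(F) = 15 + 3*√(F - 4) = 15 + 3*√(-4 + F))
j = (15 + 3*I*√5)³ (j = (15 + 3*√(-4 - 1))³ = (15 + 3*√(-5))³ = (15 + 3*(I*√5))³ = (15 + 3*I*√5)³ ≈ 1350.0 + 4226.2*I)
-214 - (-1)*(20/j + 173/43) = -214 - (-1)*(20/(1350 + 1890*I*√5) + 173/43) = -214 - (-1)*(173/43 + 20/(1350 + 1890*I*√5)) = -214 - (-173/43 - 20/(1350 + 1890*I*√5)) = -214 + (173/43 + 20/(1350 + 1890*I*√5)) = -9029/43 + 20/(1350 + 1890*I*√5)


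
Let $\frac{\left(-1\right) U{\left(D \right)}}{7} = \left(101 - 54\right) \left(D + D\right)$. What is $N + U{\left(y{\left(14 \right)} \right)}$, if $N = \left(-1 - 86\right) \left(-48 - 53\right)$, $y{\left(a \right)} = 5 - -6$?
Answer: $1549$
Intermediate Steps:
$y{\left(a \right)} = 11$ ($y{\left(a \right)} = 5 + 6 = 11$)
$U{\left(D \right)} = - 658 D$ ($U{\left(D \right)} = - 7 \left(101 - 54\right) \left(D + D\right) = - 7 \cdot 47 \cdot 2 D = - 7 \cdot 94 D = - 658 D$)
$N = 8787$ ($N = \left(-87\right) \left(-101\right) = 8787$)
$N + U{\left(y{\left(14 \right)} \right)} = 8787 - 7238 = 1549$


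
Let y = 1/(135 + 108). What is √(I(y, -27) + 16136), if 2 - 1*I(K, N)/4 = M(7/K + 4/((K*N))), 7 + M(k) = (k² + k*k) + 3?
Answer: 2*I*√5540410 ≈ 4707.6*I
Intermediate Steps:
M(k) = -4 + 2*k² (M(k) = -7 + ((k² + k*k) + 3) = -7 + ((k² + k²) + 3) = -7 + (2*k² + 3) = -7 + (3 + 2*k²) = -4 + 2*k²)
y = 1/243 ≈ 0.0041152
I(K, N) = 24 - 8*(7/K + 4/(K*N))² (I(K, N) = 8 - 4*(-4 + 2*(7/K + 4/((K*N)))²) = 8 - 4*(-4 + 2*(7/K + 4*(1/(K*N)))²) = 8 - 4*(-4 + 2*(7/K + 4/(K*N))²) = 8 + (16 - 8*(7/K + 4/(K*N))²) = 24 - 8*(7/K + 4/(K*N))²)
√(I(y, -27) + 16136) = √((24 - 8*(4 + 7*(-27))²/((1/243)²*(-27)²)) + 16136) = √((24 - 8*59049*1/729*(4 - 189)²) + 16136) = √((24 - 8*59049*1/729*(-185)²) + 16136) = √((24 - 8*59049*1/729*34225) + 16136) = √((24 - 22177800) + 16136) = √(-22177776 + 16136) = √(-22161640) = 2*I*√5540410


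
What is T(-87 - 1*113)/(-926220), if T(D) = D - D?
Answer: 0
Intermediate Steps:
T(D) = 0
T(-87 - 1*113)/(-926220) = 0/(-926220) = 0*(-1/926220) = 0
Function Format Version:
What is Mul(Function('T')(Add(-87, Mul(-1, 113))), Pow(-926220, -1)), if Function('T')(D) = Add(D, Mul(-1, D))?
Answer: 0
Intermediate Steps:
Function('T')(D) = 0
Mul(Function('T')(Add(-87, Mul(-1, 113))), Pow(-926220, -1)) = Mul(0, Pow(-926220, -1)) = Mul(0, Rational(-1, 926220)) = 0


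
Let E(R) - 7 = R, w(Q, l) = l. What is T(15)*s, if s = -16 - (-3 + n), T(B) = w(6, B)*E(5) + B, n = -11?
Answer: -390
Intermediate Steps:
E(R) = 7 + R
T(B) = 13*B (T(B) = B*(7 + 5) + B = B*12 + B = 12*B + B = 13*B)
s = -2 (s = -16 - (-3 - 11) = -16 - 1*(-14) = -16 + 14 = -2)
T(15)*s = (13*15)*(-2) = 195*(-2) = -390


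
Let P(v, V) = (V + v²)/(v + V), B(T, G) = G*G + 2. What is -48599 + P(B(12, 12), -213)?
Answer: -3277236/67 ≈ -48914.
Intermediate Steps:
B(T, G) = 2 + G² (B(T, G) = G² + 2 = 2 + G²)
P(v, V) = (V + v²)/(V + v)
-48599 + P(B(12, 12), -213) = -48599 + (-213 + (2 + 12²)²)/(-213 + (2 + 12²)) = -48599 + (-213 + (2 + 144)²)/(-213 + (2 + 144)) = -48599 + (-213 + 146²)/(-213 + 146) = -48599 + (-213 + 21316)/(-67) = -48599 - 1/67*21103 = -48599 - 21103/67 = -3277236/67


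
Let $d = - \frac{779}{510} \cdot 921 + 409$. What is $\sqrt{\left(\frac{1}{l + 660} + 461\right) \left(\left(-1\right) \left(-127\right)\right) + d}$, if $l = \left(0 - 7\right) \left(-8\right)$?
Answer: $\frac{\sqrt{53289870793915}}{30430} \approx 239.89$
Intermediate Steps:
$l = 56$ ($l = \left(-7\right) \left(-8\right) = 56$)
$d = - \frac{169623}{170}$ ($d = \left(-779\right) \frac{1}{510} \cdot 921 + 409 = \left(- \frac{779}{510}\right) 921 + 409 = - \frac{239153}{170} + 409 = - \frac{169623}{170} \approx -997.78$)
$\sqrt{\left(\frac{1}{l + 660} + 461\right) \left(\left(-1\right) \left(-127\right)\right) + d} = \sqrt{\left(\frac{1}{56 + 660} + 461\right) \left(\left(-1\right) \left(-127\right)\right) - \frac{169623}{170}} = \sqrt{\left(\frac{1}{716} + 461\right) 127 - \frac{169623}{170}} = \sqrt{\frac{330077}{716} \cdot 127 - \frac{169623}{170}} = \sqrt{\frac{41919779}{716} - \frac{169623}{170}} = \sqrt{\frac{3502456181}{60860}} = \frac{\sqrt{53289870793915}}{30430}$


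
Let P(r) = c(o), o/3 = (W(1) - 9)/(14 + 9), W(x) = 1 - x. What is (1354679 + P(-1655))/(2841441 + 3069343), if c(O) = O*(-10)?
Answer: 31157887/135948032 ≈ 0.22919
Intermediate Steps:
o = -27/23 (o = 3*(((1 - 1*1) - 9)/(14 + 9)) = 3*(((1 - 1) - 9)/23) = 3*((0 - 9)*(1/23)) = 3*(-9*1/23) = 3*(-9/23) = -27/23 ≈ -1.1739)
c(O) = -10*O
P(r) = 270/23 (P(r) = -10*(-27/23) = 270/23)
(1354679 + P(-1655))/(2841441 + 3069343) = (1354679 + 270/23)/(2841441 + 3069343) = (31157887/23)/5910784 = (31157887/23)*(1/5910784) = 31157887/135948032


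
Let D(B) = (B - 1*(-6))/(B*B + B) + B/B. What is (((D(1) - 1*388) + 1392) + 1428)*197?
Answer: 959981/2 ≈ 4.7999e+5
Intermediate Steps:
D(B) = 1 + (6 + B)/(B + B²) (D(B) = (B + 6)/(B² + B) + 1 = (6 + B)/(B + B²) + 1 = 1 + (6 + B)/(B + B²))
(((D(1) - 1*388) + 1392) + 1428)*197 = ((((6 + 1² + 2*1)/(1*(1 + 1)) - 1*388) + 1392) + 1428)*197 = (((1*(6 + 1 + 2)/2 - 388) + 1392) + 1428)*197 = (((1*(½)*9 - 388) + 1392) + 1428)*197 = (((9/2 - 388) + 1392) + 1428)*197 = ((-767/2 + 1392) + 1428)*197 = (2017/2 + 1428)*197 = (4873/2)*197 = 959981/2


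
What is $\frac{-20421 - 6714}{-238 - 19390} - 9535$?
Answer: $- \frac{187125845}{19628} \approx -9533.6$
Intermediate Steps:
$\frac{-20421 - 6714}{-238 - 19390} - 9535 = - \frac{27135}{-19628} - 9535 = \left(-27135\right) \left(- \frac{1}{19628}\right) - 9535 = \frac{27135}{19628} - 9535 = - \frac{187125845}{19628}$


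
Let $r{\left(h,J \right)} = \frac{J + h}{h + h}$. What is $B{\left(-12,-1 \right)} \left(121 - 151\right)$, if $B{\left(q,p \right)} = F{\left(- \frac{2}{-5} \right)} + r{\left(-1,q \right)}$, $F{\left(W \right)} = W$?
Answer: $-207$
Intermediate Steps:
$r{\left(h,J \right)} = \frac{J + h}{2 h}$
$B{\left(q,p \right)} = \frac{9}{10} - \frac{q}{2}$ ($B{\left(q,p \right)} = - \frac{2}{-5} + \frac{q - 1}{2 \left(-1\right)} = \left(-2\right) \left(- \frac{1}{5}\right) + \frac{1}{2} \left(-1\right) \left(-1 + q\right) = \frac{2}{5} - \left(- \frac{1}{2} + \frac{q}{2}\right) = \frac{9}{10} - \frac{q}{2}$)
$B{\left(-12,-1 \right)} \left(121 - 151\right) = \left(\frac{9}{10} - -6\right) \left(121 - 151\right) = \left(\frac{9}{10} + 6\right) \left(-30\right) = \frac{69}{10} \left(-30\right) = -207$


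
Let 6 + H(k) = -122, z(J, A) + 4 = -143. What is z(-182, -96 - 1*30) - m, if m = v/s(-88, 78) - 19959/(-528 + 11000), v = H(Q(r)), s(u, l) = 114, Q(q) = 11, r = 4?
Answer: -85937017/596904 ≈ -143.97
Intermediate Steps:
z(J, A) = -147 (z(J, A) = -4 - 143 = -147)
H(k) = -128 (H(k) = -6 - 122 = -128)
v = -128
m = -1807871/596904 (m = -128/114 - 19959/(-528 + 11000) = -128*1/114 - 19959/10472 = -64/57 - 19959*1/10472 = -64/57 - 19959/10472 = -1807871/596904 ≈ -3.0287)
z(-182, -96 - 1*30) - m = -147 - 1*(-1807871/596904) = -147 + 1807871/596904 = -85937017/596904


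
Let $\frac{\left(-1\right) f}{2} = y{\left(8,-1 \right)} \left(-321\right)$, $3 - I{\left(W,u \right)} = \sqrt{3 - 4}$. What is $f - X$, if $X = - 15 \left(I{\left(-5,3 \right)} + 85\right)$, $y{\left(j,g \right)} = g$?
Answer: $678 - 15 i \approx 678.0 - 15.0 i$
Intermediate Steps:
$I{\left(W,u \right)} = 3 - i$ ($I{\left(W,u \right)} = 3 - \sqrt{3 - 4} = 3 - \sqrt{-1} = 3 - i$)
$f = -642$ ($f = - 2 \left(\left(-1\right) \left(-321\right)\right) = \left(-2\right) 321 = -642$)
$X = -1320 + 15 i$ ($X = - 15 \left(\left(3 - i\right) + 85\right) = - 15 \left(88 - i\right) = -1320 + 15 i \approx -1320.0 + 15.0 i$)
$f - X = -642 - \left(-1320 + 15 i\right) = -642 + \left(1320 - 15 i\right) = 678 - 15 i$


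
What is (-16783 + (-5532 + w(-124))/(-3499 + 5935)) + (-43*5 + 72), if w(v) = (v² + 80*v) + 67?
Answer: -13743915/812 ≈ -16926.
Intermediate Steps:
w(v) = 67 + v² + 80*v
(-16783 + (-5532 + w(-124))/(-3499 + 5935)) + (-43*5 + 72) = (-16783 + (-5532 + (67 + (-124)² + 80*(-124)))/(-3499 + 5935)) + (-43*5 + 72) = (-16783 + (-5532 + (67 + 15376 - 9920))/2436) + (-215 + 72) = (-16783 + (-5532 + 5523)*(1/2436)) - 143 = (-16783 - 9*1/2436) - 143 = (-16783 - 3/812) - 143 = -13627799/812 - 143 = -13743915/812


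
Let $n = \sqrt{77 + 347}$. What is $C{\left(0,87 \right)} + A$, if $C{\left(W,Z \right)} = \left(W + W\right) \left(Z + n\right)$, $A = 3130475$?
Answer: $3130475$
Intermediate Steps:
$n = 2 \sqrt{106}$ ($n = \sqrt{424} = 2 \sqrt{106} \approx 20.591$)
$C{\left(W,Z \right)} = 2 W \left(Z + 2 \sqrt{106}\right)$ ($C{\left(W,Z \right)} = \left(W + W\right) \left(Z + 2 \sqrt{106}\right) = 2 W \left(Z + 2 \sqrt{106}\right)$)
$C{\left(0,87 \right)} + A = 2 \cdot 0 \left(87 + 2 \sqrt{106}\right) + 3130475 = 0 + 3130475 = 3130475$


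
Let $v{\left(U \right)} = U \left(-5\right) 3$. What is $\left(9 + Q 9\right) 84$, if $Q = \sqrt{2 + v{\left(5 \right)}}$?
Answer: $756 + 756 i \sqrt{73} \approx 756.0 + 6459.3 i$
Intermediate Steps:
$v{\left(U \right)} = - 15 U$ ($v{\left(U \right)} = - 5 U 3 = - 15 U$)
$Q = i \sqrt{73}$ ($Q = \sqrt{2 - 75} = \sqrt{-73} = i \sqrt{73} \approx 8.544 i$)
$\left(9 + Q 9\right) 84 = \left(9 + i \sqrt{73} \cdot 9\right) 84 = \left(9 + 9 i \sqrt{73}\right) 84 = 756 + 756 i \sqrt{73}$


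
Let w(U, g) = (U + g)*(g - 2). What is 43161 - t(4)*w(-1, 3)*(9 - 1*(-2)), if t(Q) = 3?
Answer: 43095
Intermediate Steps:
w(U, g) = (-2 + g)*(U + g) (w(U, g) = (U + g)*(-2 + g) = (-2 + g)*(U + g))
43161 - t(4)*w(-1, 3)*(9 - 1*(-2)) = 43161 - 3*(3**2 - 2*(-1) - 2*3 - 1*3)*(9 - 1*(-2)) = 43161 - 3*(9 + 2 - 6 - 3)*(9 + 2) = 43161 - 3*2*11 = 43161 - 6*11 = 43161 - 1*66 = 43161 - 66 = 43095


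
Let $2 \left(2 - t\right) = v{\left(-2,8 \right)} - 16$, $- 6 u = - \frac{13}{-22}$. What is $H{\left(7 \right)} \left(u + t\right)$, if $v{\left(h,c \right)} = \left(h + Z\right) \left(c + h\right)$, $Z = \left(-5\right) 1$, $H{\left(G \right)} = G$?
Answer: $\frac{28553}{132} \approx 216.31$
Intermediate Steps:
$u = - \frac{13}{132}$ ($u = - \frac{\left(-13\right) \frac{1}{-22}}{6} = - \frac{\left(-13\right) \left(- \frac{1}{22}\right)}{6} = \left(- \frac{1}{6}\right) \frac{13}{22} = - \frac{13}{132} \approx -0.098485$)
$Z = -5$
$v{\left(h,c \right)} = \left(-5 + h\right) \left(c + h\right)$ ($v{\left(h,c \right)} = \left(h - 5\right) \left(c + h\right) = \left(-5 + h\right) \left(c + h\right)$)
$t = 31$ ($t = 2 - \frac{\left(\left(-2\right)^{2} - 40 - -10 + 8 \left(-2\right)\right) - 16}{2} = 2 - \frac{\left(4 - 40 + 10 - 16\right) - 16}{2} = 2 - \frac{-42 - 16}{2} = 2 - -29 = 2 + 29 = 31$)
$H{\left(7 \right)} \left(u + t\right) = 7 \left(- \frac{13}{132} + 31\right) = 7 \cdot \frac{4079}{132} = \frac{28553}{132}$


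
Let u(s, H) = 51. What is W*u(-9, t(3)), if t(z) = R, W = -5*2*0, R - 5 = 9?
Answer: 0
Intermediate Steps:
R = 14 (R = 5 + 9 = 14)
W = 0 (W = -10*0 = 0)
t(z) = 14
W*u(-9, t(3)) = 0*51 = 0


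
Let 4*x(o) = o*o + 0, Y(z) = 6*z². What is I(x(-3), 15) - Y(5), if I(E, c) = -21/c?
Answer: -757/5 ≈ -151.40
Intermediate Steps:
x(o) = o²/4 (x(o) = (o*o + 0)/4 = (o² + 0)/4 = o²/4)
I(x(-3), 15) - Y(5) = -21/15 - 6*5² = -21*1/15 - 6*25 = -7/5 - 1*150 = -7/5 - 150 = -757/5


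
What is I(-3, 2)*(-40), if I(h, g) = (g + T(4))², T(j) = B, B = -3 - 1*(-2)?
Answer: -40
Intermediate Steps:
B = -1 (B = -3 + 2 = -1)
T(j) = -1
I(h, g) = (-1 + g)² (I(h, g) = (g - 1)² = (-1 + g)²)
I(-3, 2)*(-40) = (-1 + 2)²*(-40) = 1²*(-40) = 1*(-40) = -40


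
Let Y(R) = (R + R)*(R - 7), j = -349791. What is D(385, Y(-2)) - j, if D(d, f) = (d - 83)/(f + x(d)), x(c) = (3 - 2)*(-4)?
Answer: 5596807/16 ≈ 3.4980e+5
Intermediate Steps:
Y(R) = 2*R*(-7 + R) (Y(R) = (2*R)*(-7 + R) = 2*R*(-7 + R))
x(c) = -4 (x(c) = 1*(-4) = -4)
D(d, f) = (-83 + d)/(-4 + f) (D(d, f) = (d - 83)/(f - 4) = (-83 + d)/(-4 + f))
D(385, Y(-2)) - j = (-83 + 385)/(-4 + 2*(-2)*(-7 - 2)) - 1*(-349791) = 302/(-4 + 2*(-2)*(-9)) + 349791 = 302/(-4 + 36) + 349791 = 302/32 + 349791 = (1/32)*302 + 349791 = 151/16 + 349791 = 5596807/16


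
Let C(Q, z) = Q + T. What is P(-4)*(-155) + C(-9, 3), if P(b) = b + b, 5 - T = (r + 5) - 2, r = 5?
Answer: 1228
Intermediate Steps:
T = -3 (T = 5 - ((5 + 5) - 2) = 5 - (10 - 2) = 5 - 1*8 = 5 - 8 = -3)
P(b) = 2*b
C(Q, z) = -3 + Q (C(Q, z) = Q - 3 = -3 + Q)
P(-4)*(-155) + C(-9, 3) = (2*(-4))*(-155) + (-3 - 9) = -8*(-155) - 12 = 1240 - 12 = 1228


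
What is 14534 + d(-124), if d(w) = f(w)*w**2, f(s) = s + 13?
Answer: -1692202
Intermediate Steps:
f(s) = 13 + s
d(w) = w**2*(13 + w) (d(w) = (13 + w)*w**2 = w**2*(13 + w))
14534 + d(-124) = 14534 + (-124)**2*(13 - 124) = 14534 + 15376*(-111) = 14534 - 1706736 = -1692202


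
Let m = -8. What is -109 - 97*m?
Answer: 667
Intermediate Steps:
-109 - 97*m = -109 - 97*(-8) = -109 + 776 = 667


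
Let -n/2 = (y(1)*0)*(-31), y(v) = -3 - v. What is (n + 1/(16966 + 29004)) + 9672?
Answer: 444621841/45970 ≈ 9672.0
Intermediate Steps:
n = 0 (n = -2*(-3 - 1*1)*0*(-31) = -2*(-3 - 1)*0*(-31) = -2*(-4*0)*(-31) = -0*(-31) = -2*0 = 0)
(n + 1/(16966 + 29004)) + 9672 = (0 + 1/(16966 + 29004)) + 9672 = (0 + 1/45970) + 9672 = 1/45970 + 9672 = 444621841/45970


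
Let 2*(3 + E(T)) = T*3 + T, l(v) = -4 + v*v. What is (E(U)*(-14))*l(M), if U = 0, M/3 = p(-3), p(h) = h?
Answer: 3234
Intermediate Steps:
M = -9 (M = 3*(-3) = -9)
l(v) = -4 + v**2
E(T) = -3 + 2*T (E(T) = -3 + (T*3 + T)/2 = -3 + (3*T + T)/2 = -3 + (4*T)/2 = -3 + 2*T)
(E(U)*(-14))*l(M) = ((-3 + 2*0)*(-14))*(-4 + (-9)**2) = ((-3 + 0)*(-14))*(-4 + 81) = -3*(-14)*77 = 42*77 = 3234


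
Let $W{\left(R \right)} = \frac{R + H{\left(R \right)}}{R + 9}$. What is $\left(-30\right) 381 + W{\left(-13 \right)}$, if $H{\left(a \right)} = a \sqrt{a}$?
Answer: $- \frac{45707}{4} + \frac{13 i \sqrt{13}}{4} \approx -11427.0 + 11.718 i$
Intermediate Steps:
$H{\left(a \right)} = a^{\frac{3}{2}}$
$W{\left(R \right)} = \frac{R + R^{\frac{3}{2}}}{9 + R}$ ($W{\left(R \right)} = \frac{R + R^{\frac{3}{2}}}{R + 9} = \frac{R + R^{\frac{3}{2}}}{9 + R}$)
$\left(-30\right) 381 + W{\left(-13 \right)} = \left(-30\right) 381 + \frac{-13 + \left(-13\right)^{\frac{3}{2}}}{9 - 13} = -11430 + \frac{-13 - 13 i \sqrt{13}}{-4} = -11430 - \frac{-13 - 13 i \sqrt{13}}{4} = -11430 + \left(\frac{13}{4} + \frac{13 i \sqrt{13}}{4}\right) = - \frac{45707}{4} + \frac{13 i \sqrt{13}}{4}$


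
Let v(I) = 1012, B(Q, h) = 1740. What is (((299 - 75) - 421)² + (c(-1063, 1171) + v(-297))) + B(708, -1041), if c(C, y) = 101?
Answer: 41662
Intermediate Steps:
(((299 - 75) - 421)² + (c(-1063, 1171) + v(-297))) + B(708, -1041) = (((299 - 75) - 421)² + (101 + 1012)) + 1740 = ((224 - 421)² + 1113) + 1740 = ((-197)² + 1113) + 1740 = (38809 + 1113) + 1740 = 39922 + 1740 = 41662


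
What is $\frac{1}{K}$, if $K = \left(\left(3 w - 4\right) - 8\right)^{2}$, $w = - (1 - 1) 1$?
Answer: $\frac{1}{144} \approx 0.0069444$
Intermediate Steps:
$w = 0$ ($w = \left(-1\right) 0 \cdot 1 = 0 \cdot 1 = 0$)
$K = 144$ ($K = \left(\left(3 \cdot 0 - 4\right) - 8\right)^{2} = \left(\left(0 - 4\right) - 8\right)^{2} = \left(-4 - 8\right)^{2} = \left(-12\right)^{2} = 144$)
$\frac{1}{K} = \frac{1}{144}$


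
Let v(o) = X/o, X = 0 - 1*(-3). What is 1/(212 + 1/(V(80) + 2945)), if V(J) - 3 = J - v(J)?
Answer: 242237/51354324 ≈ 0.0047170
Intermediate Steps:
X = 3 (X = 0 + 3 = 3)
v(o) = 3/o
V(J) = 3 + J - 3/J (V(J) = 3 + (J - 3/J) = 3 + J - 3/J)
1/(212 + 1/(V(80) + 2945)) = 1/(212 + 1/((3 + 80 - 3/80) + 2945)) = 1/(212 + 1/(6637/80 + 2945)) = 1/(212 + 1/(242237/80)) = 1/(212 + 80/242237) = 1/(51354324/242237) = 242237/51354324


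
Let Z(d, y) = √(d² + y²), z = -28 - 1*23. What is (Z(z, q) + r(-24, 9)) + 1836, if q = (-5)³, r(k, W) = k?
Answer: 1812 + √18226 ≈ 1947.0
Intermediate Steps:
q = -125
z = -51 (z = -28 - 23 = -51)
(Z(z, q) + r(-24, 9)) + 1836 = (√((-51)² + (-125)²) - 24) + 1836 = (√(2601 + 15625) - 24) + 1836 = (√18226 - 24) + 1836 = (-24 + √18226) + 1836 = 1812 + √18226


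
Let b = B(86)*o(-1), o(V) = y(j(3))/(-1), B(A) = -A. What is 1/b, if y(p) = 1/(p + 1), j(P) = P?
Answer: 2/43 ≈ 0.046512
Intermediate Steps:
y(p) = 1/(1 + p)
o(V) = -1/4 (o(V) = 1/((1 + 3)*(-1)) = -1/4)
b = 43/2 (b = -1*86*(-1/4) = -86*(-1/4) = 43/2 ≈ 21.500)
1/b = 1/(43/2) = 2/43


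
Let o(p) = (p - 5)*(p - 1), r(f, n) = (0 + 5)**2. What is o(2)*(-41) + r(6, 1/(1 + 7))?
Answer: 148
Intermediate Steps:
r(f, n) = 25 (r(f, n) = 5**2 = 25)
o(p) = (-1 + p)*(-5 + p) (o(p) = (-5 + p)*(-1 + p) = (-1 + p)*(-5 + p))
o(2)*(-41) + r(6, 1/(1 + 7)) = (5 + 2**2 - 6*2)*(-41) + 25 = (5 + 4 - 12)*(-41) + 25 = -3*(-41) + 25 = 123 + 25 = 148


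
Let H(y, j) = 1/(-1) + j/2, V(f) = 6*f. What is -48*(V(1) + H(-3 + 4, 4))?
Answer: -336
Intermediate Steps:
H(y, j) = -1 + j/2 (H(y, j) = 1*(-1) + j*(½) = -1 + j/2)
-48*(V(1) + H(-3 + 4, 4)) = -48*(6*1 + (-1 + (½)*4)) = -48*(6 + (-1 + 2)) = -48*(6 + 1) = -48*7 = -336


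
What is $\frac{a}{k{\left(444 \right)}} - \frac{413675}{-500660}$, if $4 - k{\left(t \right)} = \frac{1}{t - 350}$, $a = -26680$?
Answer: $- \frac{50218403963}{7509900} \approx -6687.0$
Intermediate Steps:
$k{\left(t \right)} = 4 - \frac{1}{-350 + t}$ ($k{\left(t \right)} = 4 - \frac{1}{t - 350} = 4 - \frac{1}{-350 + t}$)
$\frac{a}{k{\left(444 \right)}} - \frac{413675}{-500660} = - \frac{26680}{\frac{1}{-350 + 444} \left(-1401 + 4 \cdot 444\right)} - \frac{413675}{-500660} = - \frac{26680}{\frac{1}{94} \left(-1401 + 1776\right)} - - \frac{82735}{100132} = - \frac{26680}{\frac{1}{94} \cdot 375} + \frac{82735}{100132} = - \frac{26680}{\frac{375}{94}} + \frac{82735}{100132} = \left(-26680\right) \frac{94}{375} + \frac{82735}{100132} = - \frac{501584}{75} + \frac{82735}{100132} = - \frac{50218403963}{7509900}$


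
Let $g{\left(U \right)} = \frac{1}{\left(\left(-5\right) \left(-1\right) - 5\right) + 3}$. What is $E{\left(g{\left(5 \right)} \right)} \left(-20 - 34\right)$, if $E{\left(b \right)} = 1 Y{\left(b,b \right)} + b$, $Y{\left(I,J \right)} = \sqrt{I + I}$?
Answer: $-18 - 18 \sqrt{6} \approx -62.091$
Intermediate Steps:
$Y{\left(I,J \right)} = \sqrt{2} \sqrt{I}$ ($Y{\left(I,J \right)} = \sqrt{2 I} = \sqrt{2} \sqrt{I}$)
$g{\left(U \right)} = \frac{1}{3}$ ($g{\left(U \right)} = \frac{1}{\left(5 - 5\right) + 3} = \frac{1}{0 + 3} = \frac{1}{3}$)
$E{\left(b \right)} = b + \sqrt{2} \sqrt{b}$ ($E{\left(b \right)} = 1 \sqrt{2} \sqrt{b} + b = \sqrt{2} \sqrt{b} + b = b + \sqrt{2} \sqrt{b}$)
$E{\left(g{\left(5 \right)} \right)} \left(-20 - 34\right) = \left(\frac{1}{3} + \frac{\sqrt{2}}{\sqrt{3}}\right) \left(-20 - 34\right) = \left(\frac{1}{3} + \sqrt{2} \frac{\sqrt{3}}{3}\right) \left(-20 - 34\right) = \left(\frac{1}{3} + \frac{\sqrt{6}}{3}\right) \left(-20 - 34\right) = \left(\frac{1}{3} + \frac{\sqrt{6}}{3}\right) \left(-54\right) = -18 - 18 \sqrt{6}$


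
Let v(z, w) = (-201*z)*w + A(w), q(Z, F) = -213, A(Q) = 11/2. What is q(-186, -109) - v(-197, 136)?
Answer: -10770821/2 ≈ -5.3854e+6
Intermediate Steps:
A(Q) = 11/2 (A(Q) = 11*(½) = 11/2)
v(z, w) = 11/2 - 201*w*z (v(z, w) = (-201*z)*w + 11/2 = -201*w*z + 11/2 = 11/2 - 201*w*z)
q(-186, -109) - v(-197, 136) = -213 - (11/2 - 201*136*(-197)) = -213 - (11/2 + 5385192) = -213 - 1*10770395/2 = -213 - 10770395/2 = -10770821/2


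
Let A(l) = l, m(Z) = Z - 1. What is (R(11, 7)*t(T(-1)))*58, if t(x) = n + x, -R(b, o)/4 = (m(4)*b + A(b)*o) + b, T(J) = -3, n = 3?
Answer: 0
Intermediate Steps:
m(Z) = -1 + Z
R(b, o) = -16*b - 4*b*o (R(b, o) = -4*(((-1 + 4)*b + b*o) + b) = -4*((3*b + b*o) + b) = -4*(4*b + b*o) = -16*b - 4*b*o)
t(x) = 3 + x
(R(11, 7)*t(T(-1)))*58 = ((4*11*(-4 - 1*7))*(3 - 3))*58 = ((4*11*(-4 - 7))*0)*58 = ((4*11*(-11))*0)*58 = -484*0*58 = 0*58 = 0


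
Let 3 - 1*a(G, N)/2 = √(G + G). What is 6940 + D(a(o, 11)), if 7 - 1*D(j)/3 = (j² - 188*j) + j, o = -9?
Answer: 10435 - 3150*I*√2 ≈ 10435.0 - 4454.8*I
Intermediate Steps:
a(G, N) = 6 - 2*√2*√G (a(G, N) = 6 - 2*√(G + G) = 6 - 2*√2*√G)
D(j) = 21 - 3*j² + 561*j (D(j) = 21 - 3*((j² - 188*j) + j) = 21 - 3*(j² - 187*j) = 21 + (-3*j² + 561*j) = 21 - 3*j² + 561*j)
6940 + D(a(o, 11)) = 6940 + (21 - 3*(6 - 2*√2*√(-9))² + 561*(6 - 2*√2*√(-9))) = 6940 + (21 - 3*(6 - 2*√2*3*I)² + 561*(6 - 2*√2*3*I)) = 6940 + (21 - 3*(6 - 6*I*√2)² + 561*(6 - 6*I*√2)) = 6940 + (21 - 3*(6 - 6*I*√2)² + (3366 - 3366*I*√2)) = 6940 + (3387 - 3*(6 - 6*I*√2)² - 3366*I*√2) = 10327 - 3*(6 - 6*I*√2)² - 3366*I*√2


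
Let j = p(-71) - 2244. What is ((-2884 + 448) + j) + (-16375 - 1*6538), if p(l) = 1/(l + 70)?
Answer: -27594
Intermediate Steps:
p(l) = 1/(70 + l)
j = -2245 (j = 1/(70 - 71) - 2244 = 1/(-1) - 2244 = -1 - 2244 = -2245)
((-2884 + 448) + j) + (-16375 - 1*6538) = ((-2884 + 448) - 2245) + (-16375 - 1*6538) = (-2436 - 2245) + (-16375 - 6538) = -4681 - 22913 = -27594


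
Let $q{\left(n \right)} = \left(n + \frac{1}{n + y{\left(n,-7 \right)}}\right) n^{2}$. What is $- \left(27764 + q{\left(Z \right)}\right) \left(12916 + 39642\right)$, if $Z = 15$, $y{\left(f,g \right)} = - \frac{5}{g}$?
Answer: $-1637356097$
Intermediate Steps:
$q{\left(n \right)} = n^{2} \left(n + \frac{1}{\frac{5}{7} + n}\right)$ ($q{\left(n \right)} = \left(n + \frac{1}{n - \frac{5}{-7}}\right) n^{2} = \left(n + \frac{1}{n - - \frac{5}{7}}\right) n^{2} = \left(n + \frac{1}{n + \frac{5}{7}}\right) n^{2} = \left(n + \frac{1}{\frac{5}{7} + n}\right) n^{2} = n^{2} \left(n + \frac{1}{\frac{5}{7} + n}\right)$)
$- \left(27764 + q{\left(Z \right)}\right) \left(12916 + 39642\right) = - \left(27764 + \frac{15^{2} \left(7 + 5 \cdot 15 + 7 \cdot 15^{2}\right)}{5 + 7 \cdot 15}\right) \left(12916 + 39642\right) = - \left(27764 + \frac{225 \left(7 + 75 + 7 \cdot 225\right)}{5 + 105}\right) 52558 = - \left(27764 + \frac{225 \left(7 + 75 + 1575\right)}{110}\right) 52558 = - \left(27764 + 225 \cdot \frac{1}{110} \cdot 1657\right) 52558 = - \left(27764 + \frac{74565}{22}\right) 52558 = - \frac{685373 \cdot 52558}{22} = \left(-1\right) 1637356097 = -1637356097$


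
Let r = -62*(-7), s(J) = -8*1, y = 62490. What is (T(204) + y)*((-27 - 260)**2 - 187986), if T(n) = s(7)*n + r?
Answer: -6473477164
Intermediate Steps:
s(J) = -8
r = 434
T(n) = 434 - 8*n (T(n) = -8*n + 434 = 434 - 8*n)
(T(204) + y)*((-27 - 260)**2 - 187986) = ((434 - 8*204) + 62490)*((-27 - 260)**2 - 187986) = ((434 - 1632) + 62490)*((-287)**2 - 187986) = (-1198 + 62490)*(82369 - 187986) = 61292*(-105617) = -6473477164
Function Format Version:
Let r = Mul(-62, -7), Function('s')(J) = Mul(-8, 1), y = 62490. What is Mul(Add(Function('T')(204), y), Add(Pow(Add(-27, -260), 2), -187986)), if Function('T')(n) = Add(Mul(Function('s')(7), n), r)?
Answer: -6473477164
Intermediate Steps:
Function('s')(J) = -8
r = 434
Function('T')(n) = Add(434, Mul(-8, n)) (Function('T')(n) = Add(Mul(-8, n), 434) = Add(434, Mul(-8, n)))
Mul(Add(Function('T')(204), y), Add(Pow(Add(-27, -260), 2), -187986)) = Mul(Add(Add(434, Mul(-8, 204)), 62490), Add(Pow(Add(-27, -260), 2), -187986)) = Mul(Add(Add(434, -1632), 62490), Add(Pow(-287, 2), -187986)) = Mul(Add(-1198, 62490), Add(82369, -187986)) = Mul(61292, -105617) = -6473477164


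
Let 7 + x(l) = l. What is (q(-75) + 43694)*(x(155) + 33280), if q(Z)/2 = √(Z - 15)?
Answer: 1460603032 + 200568*I*√10 ≈ 1.4606e+9 + 6.3425e+5*I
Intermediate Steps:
x(l) = -7 + l
q(Z) = 2*√(-15 + Z) (q(Z) = 2*√(Z - 15) = 2*√(-15 + Z))
(q(-75) + 43694)*(x(155) + 33280) = (2*√(-15 - 75) + 43694)*((-7 + 155) + 33280) = (2*√(-90) + 43694)*(148 + 33280) = (2*(3*I*√10) + 43694)*33428 = (6*I*√10 + 43694)*33428 = (43694 + 6*I*√10)*33428 = 1460603032 + 200568*I*√10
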